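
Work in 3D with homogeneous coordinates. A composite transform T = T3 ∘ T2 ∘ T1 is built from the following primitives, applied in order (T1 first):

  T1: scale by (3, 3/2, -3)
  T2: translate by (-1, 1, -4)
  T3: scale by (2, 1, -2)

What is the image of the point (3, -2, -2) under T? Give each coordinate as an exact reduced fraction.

T(p) = (16, -2, -4)

T1 scale by (3, 3/2, -3): (3, -2, -2) → (9, -3, 6)
T2 translate by (-1, 1, -4): (9, -3, 6) → (8, -2, 2)
T3 scale by (2, 1, -2): (8, -2, 2) → (16, -2, -4)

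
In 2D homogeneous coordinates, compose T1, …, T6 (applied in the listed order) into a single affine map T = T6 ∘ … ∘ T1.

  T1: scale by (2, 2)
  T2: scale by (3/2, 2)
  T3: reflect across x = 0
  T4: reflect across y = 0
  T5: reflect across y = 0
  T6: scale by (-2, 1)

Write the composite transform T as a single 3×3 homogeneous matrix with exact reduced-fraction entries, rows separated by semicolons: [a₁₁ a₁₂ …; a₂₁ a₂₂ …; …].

T = [6 0 0; 0 4 0; 0 0 1]

T1 = [2 0 0; 0 2 0; 0 0 1]
T2·T1 = [3 0 0; 0 4 0; 0 0 1]
T3·…·T1 = [-3 0 0; 0 4 0; 0 0 1]
T4·…·T1 = [-3 0 0; 0 -4 0; 0 0 1]
T5·…·T1 = [-3 0 0; 0 4 0; 0 0 1]
T6·…·T1 = [6 0 0; 0 4 0; 0 0 1]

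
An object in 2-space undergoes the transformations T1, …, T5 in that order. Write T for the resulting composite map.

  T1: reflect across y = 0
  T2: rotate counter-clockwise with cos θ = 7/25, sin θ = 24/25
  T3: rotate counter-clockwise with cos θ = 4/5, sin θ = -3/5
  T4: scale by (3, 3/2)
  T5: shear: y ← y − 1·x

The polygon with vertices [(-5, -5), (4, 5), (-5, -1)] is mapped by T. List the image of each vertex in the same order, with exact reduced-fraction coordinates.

T1 reflect across y = 0: (-5, -5) → (-5, 5); (4, 5) → (4, -5); (-5, -1) → (-5, 1)
T2 rotate counter-clockwise with cos θ = 7/25, sin θ = 24/25: (-5, 5) → (-31/5, -17/5); (4, -5) → (148/25, 61/25); (-5, 1) → (-59/25, -113/25)
T3 rotate counter-clockwise with cos θ = 4/5, sin θ = -3/5: (-31/5, -17/5) → (-7, 1); (148/25, 61/25) → (31/5, -8/5); (-59/25, -113/25) → (-23/5, -11/5)
T4 scale by (3, 3/2): (-7, 1) → (-21, 3/2); (31/5, -8/5) → (93/5, -12/5); (-23/5, -11/5) → (-69/5, -33/10)
T5 shear: y ← y − 1·x: (-21, 3/2) → (-21, 45/2); (93/5, -12/5) → (93/5, -21); (-69/5, -33/10) → (-69/5, 21/2)

image vertices: (-21, 45/2), (93/5, -21), (-69/5, 21/2)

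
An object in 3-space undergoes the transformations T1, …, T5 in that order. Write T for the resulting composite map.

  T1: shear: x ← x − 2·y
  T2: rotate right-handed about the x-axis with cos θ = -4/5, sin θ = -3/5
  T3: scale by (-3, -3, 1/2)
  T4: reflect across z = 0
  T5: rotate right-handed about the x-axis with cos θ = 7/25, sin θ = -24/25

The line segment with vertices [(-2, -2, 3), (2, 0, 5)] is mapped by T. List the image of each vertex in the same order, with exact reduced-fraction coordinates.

T1 shear: x ← x − 2·y: (-2, -2, 3) → (2, -2, 3); (2, 0, 5) → (2, 0, 5)
T2 rotate right-handed about the x-axis with cos θ = -4/5, sin θ = -3/5: (2, -2, 3) → (2, 17/5, -6/5); (2, 0, 5) → (2, 3, -4)
T3 scale by (-3, -3, 1/2): (2, 17/5, -6/5) → (-6, -51/5, -3/5); (2, 3, -4) → (-6, -9, -2)
T4 reflect across z = 0: (-6, -51/5, -3/5) → (-6, -51/5, 3/5); (-6, -9, -2) → (-6, -9, 2)
T5 rotate right-handed about the x-axis with cos θ = 7/25, sin θ = -24/25: (-6, -51/5, 3/5) → (-6, -57/25, 249/25); (-6, -9, 2) → (-6, -3/5, 46/5)

image vertices: (-6, -57/25, 249/25), (-6, -3/5, 46/5)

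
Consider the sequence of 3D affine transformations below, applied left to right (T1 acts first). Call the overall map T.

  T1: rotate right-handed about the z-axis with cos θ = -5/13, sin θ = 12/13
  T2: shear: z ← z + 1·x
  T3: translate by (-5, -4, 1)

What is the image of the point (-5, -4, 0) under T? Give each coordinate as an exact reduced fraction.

T(p) = (8/13, -92/13, 86/13)

T1 rotate right-handed about the z-axis with cos θ = -5/13, sin θ = 12/13: (-5, -4, 0) → (73/13, -40/13, 0)
T2 shear: z ← z + 1·x: (73/13, -40/13, 0) → (73/13, -40/13, 73/13)
T3 translate by (-5, -4, 1): (73/13, -40/13, 73/13) → (8/13, -92/13, 86/13)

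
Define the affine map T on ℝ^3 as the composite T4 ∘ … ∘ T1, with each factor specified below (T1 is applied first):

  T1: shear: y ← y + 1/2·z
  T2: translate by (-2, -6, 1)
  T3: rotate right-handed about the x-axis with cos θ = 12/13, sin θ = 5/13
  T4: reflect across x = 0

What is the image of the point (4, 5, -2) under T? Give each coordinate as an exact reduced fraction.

T1 shear: y ← y + 1/2·z: (4, 5, -2) → (4, 4, -2)
T2 translate by (-2, -6, 1): (4, 4, -2) → (2, -2, -1)
T3 rotate right-handed about the x-axis with cos θ = 12/13, sin θ = 5/13: (2, -2, -1) → (2, -19/13, -22/13)
T4 reflect across x = 0: (2, -19/13, -22/13) → (-2, -19/13, -22/13)

T(p) = (-2, -19/13, -22/13)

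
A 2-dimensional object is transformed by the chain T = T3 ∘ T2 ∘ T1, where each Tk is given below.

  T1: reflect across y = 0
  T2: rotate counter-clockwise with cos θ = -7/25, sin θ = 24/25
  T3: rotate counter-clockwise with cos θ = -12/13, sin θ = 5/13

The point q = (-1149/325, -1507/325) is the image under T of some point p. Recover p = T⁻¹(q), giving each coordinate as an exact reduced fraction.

p = (5, 3)

T1 = [1 0 0; 0 -1 0; 0 0 1]
T2·T1 = [-7/25 24/25 0; 24/25 7/25 0; 0 0 1]
T3·…·T1 = [-36/325 -323/325 0; -323/325 36/325 0; 0 0 1]
det M = -1; M⁻¹ = [-36/325 -323/325 0; -323/325 36/325 0; 0 0 1]
M⁻¹ · (-1149/325, -1507/325)ᵀ = (5, 3)ᵀ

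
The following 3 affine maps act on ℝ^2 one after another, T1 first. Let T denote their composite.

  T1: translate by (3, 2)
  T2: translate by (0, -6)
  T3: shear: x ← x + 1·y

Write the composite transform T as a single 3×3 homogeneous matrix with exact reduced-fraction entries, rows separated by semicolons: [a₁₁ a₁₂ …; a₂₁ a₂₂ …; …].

T = [1 1 -1; 0 1 -4; 0 0 1]

T1 = [1 0 3; 0 1 2; 0 0 1]
T2·T1 = [1 0 3; 0 1 -4; 0 0 1]
T3·…·T1 = [1 1 -1; 0 1 -4; 0 0 1]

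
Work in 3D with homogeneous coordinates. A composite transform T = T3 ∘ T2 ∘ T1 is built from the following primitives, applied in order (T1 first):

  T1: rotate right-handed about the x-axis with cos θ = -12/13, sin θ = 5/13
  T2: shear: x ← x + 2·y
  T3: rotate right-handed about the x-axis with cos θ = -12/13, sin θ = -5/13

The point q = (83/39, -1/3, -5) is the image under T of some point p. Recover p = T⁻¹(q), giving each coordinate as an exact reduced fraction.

T1 = [1 0 0 0; 0 -12/13 -5/13 0; 0 5/13 -12/13 0; 0 0 0 1]
T2·T1 = [1 -24/13 -10/13 0; 0 -12/13 -5/13 0; 0 5/13 -12/13 0; 0 0 0 1]
T3·…·T1 = [1 -24/13 -10/13 0; 0 1 0 0; 0 0 1 0; 0 0 0 1]
det M = 1; M⁻¹ = [1 24/13 10/13 0; 0 1 0 0; 0 0 1 0; 0 0 0 1]
M⁻¹ · (83/39, -1/3, -5)ᵀ = (-7/3, -1/3, -5)ᵀ

p = (-7/3, -1/3, -5)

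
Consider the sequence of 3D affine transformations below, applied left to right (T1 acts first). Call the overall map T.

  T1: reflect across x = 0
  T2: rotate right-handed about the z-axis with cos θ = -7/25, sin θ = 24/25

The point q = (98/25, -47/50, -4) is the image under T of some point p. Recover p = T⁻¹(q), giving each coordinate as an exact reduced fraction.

p = (2, -7/2, -4)

T1 = [-1 0 0 0; 0 1 0 0; 0 0 1 0; 0 0 0 1]
T2·T1 = [7/25 -24/25 0 0; -24/25 -7/25 0 0; 0 0 1 0; 0 0 0 1]
det M = -1; M⁻¹ = [7/25 -24/25 0 0; -24/25 -7/25 0 0; 0 0 1 0; 0 0 0 1]
M⁻¹ · (98/25, -47/50, -4)ᵀ = (2, -7/2, -4)ᵀ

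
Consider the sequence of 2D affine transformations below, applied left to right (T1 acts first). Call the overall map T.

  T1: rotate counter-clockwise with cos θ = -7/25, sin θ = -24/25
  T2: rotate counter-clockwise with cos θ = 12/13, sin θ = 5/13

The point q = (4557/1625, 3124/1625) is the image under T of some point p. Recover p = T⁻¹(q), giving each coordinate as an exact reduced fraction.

p = (-8/5, 3)

T1 = [-7/25 24/25 0; -24/25 -7/25 0; 0 0 1]
T2·T1 = [36/325 323/325 0; -323/325 36/325 0; 0 0 1]
det M = 1; M⁻¹ = [36/325 -323/325 0; 323/325 36/325 0; 0 0 1]
M⁻¹ · (4557/1625, 3124/1625)ᵀ = (-8/5, 3)ᵀ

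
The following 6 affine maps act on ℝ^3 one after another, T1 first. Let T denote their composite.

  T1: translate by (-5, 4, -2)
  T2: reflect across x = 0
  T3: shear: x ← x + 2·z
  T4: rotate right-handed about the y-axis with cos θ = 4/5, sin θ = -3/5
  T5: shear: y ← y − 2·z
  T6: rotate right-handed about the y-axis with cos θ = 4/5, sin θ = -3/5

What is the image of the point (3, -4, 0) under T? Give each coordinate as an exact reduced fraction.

T1 translate by (-5, 4, -2): (3, -4, 0) → (-2, 0, -2)
T2 reflect across x = 0: (-2, 0, -2) → (2, 0, -2)
T3 shear: x ← x + 2·z: (2, 0, -2) → (-2, 0, -2)
T4 rotate right-handed about the y-axis with cos θ = 4/5, sin θ = -3/5: (-2, 0, -2) → (-2/5, 0, -14/5)
T5 shear: y ← y − 2·z: (-2/5, 0, -14/5) → (-2/5, 28/5, -14/5)
T6 rotate right-handed about the y-axis with cos θ = 4/5, sin θ = -3/5: (-2/5, 28/5, -14/5) → (34/25, 28/5, -62/25)

T(p) = (34/25, 28/5, -62/25)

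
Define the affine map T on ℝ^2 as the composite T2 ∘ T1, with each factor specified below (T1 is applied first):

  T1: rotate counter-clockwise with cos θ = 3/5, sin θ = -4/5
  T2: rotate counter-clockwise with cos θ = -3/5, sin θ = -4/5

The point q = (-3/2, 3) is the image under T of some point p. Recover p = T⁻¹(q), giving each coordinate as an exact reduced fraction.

T1 = [3/5 4/5 0; -4/5 3/5 0; 0 0 1]
T2·T1 = [-1 0 0; 0 -1 0; 0 0 1]
det M = 1; M⁻¹ = [-1 0 0; 0 -1 0; 0 0 1]
M⁻¹ · (-3/2, 3)ᵀ = (3/2, -3)ᵀ

p = (3/2, -3)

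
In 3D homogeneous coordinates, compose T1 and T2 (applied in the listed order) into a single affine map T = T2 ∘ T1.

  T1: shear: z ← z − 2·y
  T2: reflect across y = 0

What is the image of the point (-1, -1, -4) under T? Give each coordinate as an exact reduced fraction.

T(p) = (-1, 1, -2)

T1 shear: z ← z − 2·y: (-1, -1, -4) → (-1, -1, -2)
T2 reflect across y = 0: (-1, -1, -2) → (-1, 1, -2)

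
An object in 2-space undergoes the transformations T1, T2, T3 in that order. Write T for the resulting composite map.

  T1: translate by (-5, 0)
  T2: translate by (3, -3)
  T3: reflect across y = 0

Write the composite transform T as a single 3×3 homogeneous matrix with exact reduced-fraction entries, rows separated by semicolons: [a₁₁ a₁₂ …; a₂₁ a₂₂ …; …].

T = [1 0 -2; 0 -1 3; 0 0 1]

T1 = [1 0 -5; 0 1 0; 0 0 1]
T2·T1 = [1 0 -2; 0 1 -3; 0 0 1]
T3·…·T1 = [1 0 -2; 0 -1 3; 0 0 1]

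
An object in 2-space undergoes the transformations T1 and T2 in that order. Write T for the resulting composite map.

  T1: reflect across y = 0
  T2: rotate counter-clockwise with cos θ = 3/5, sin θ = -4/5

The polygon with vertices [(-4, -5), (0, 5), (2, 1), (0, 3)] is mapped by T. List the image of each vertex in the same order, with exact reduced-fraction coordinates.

image vertices: (8/5, 31/5), (-4, -3), (2/5, -11/5), (-12/5, -9/5)

T1 reflect across y = 0: (-4, -5) → (-4, 5); (0, 5) → (0, -5); (2, 1) → (2, -1); (0, 3) → (0, -3)
T2 rotate counter-clockwise with cos θ = 3/5, sin θ = -4/5: (-4, 5) → (8/5, 31/5); (0, -5) → (-4, -3); (2, -1) → (2/5, -11/5); (0, -3) → (-12/5, -9/5)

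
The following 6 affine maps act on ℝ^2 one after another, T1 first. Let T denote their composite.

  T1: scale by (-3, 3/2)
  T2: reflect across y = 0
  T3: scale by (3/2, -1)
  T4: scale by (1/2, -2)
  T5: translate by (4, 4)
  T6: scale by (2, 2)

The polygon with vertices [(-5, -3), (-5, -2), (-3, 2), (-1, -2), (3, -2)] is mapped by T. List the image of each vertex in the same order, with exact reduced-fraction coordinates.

T1 scale by (-3, 3/2): (-5, -3) → (15, -9/2); (-5, -2) → (15, -3); (-3, 2) → (9, 3); (-1, -2) → (3, -3); (3, -2) → (-9, -3)
T2 reflect across y = 0: (15, -9/2) → (15, 9/2); (15, -3) → (15, 3); (9, 3) → (9, -3); (3, -3) → (3, 3); (-9, -3) → (-9, 3)
T3 scale by (3/2, -1): (15, 9/2) → (45/2, -9/2); (15, 3) → (45/2, -3); (9, -3) → (27/2, 3); (3, 3) → (9/2, -3); (-9, 3) → (-27/2, -3)
T4 scale by (1/2, -2): (45/2, -9/2) → (45/4, 9); (45/2, -3) → (45/4, 6); (27/2, 3) → (27/4, -6); (9/2, -3) → (9/4, 6); (-27/2, -3) → (-27/4, 6)
T5 translate by (4, 4): (45/4, 9) → (61/4, 13); (45/4, 6) → (61/4, 10); (27/4, -6) → (43/4, -2); (9/4, 6) → (25/4, 10); (-27/4, 6) → (-11/4, 10)
T6 scale by (2, 2): (61/4, 13) → (61/2, 26); (61/4, 10) → (61/2, 20); (43/4, -2) → (43/2, -4); (25/4, 10) → (25/2, 20); (-11/4, 10) → (-11/2, 20)

image vertices: (61/2, 26), (61/2, 20), (43/2, -4), (25/2, 20), (-11/2, 20)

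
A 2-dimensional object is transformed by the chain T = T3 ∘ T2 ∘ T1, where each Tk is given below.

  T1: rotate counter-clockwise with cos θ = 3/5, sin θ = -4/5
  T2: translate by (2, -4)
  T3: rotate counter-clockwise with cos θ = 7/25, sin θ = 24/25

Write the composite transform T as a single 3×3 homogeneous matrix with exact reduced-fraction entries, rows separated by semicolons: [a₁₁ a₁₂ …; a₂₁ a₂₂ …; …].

T1 = [3/5 4/5 0; -4/5 3/5 0; 0 0 1]
T2·T1 = [3/5 4/5 2; -4/5 3/5 -4; 0 0 1]
T3·…·T1 = [117/125 -44/125 22/5; 44/125 117/125 4/5; 0 0 1]

T = [117/125 -44/125 22/5; 44/125 117/125 4/5; 0 0 1]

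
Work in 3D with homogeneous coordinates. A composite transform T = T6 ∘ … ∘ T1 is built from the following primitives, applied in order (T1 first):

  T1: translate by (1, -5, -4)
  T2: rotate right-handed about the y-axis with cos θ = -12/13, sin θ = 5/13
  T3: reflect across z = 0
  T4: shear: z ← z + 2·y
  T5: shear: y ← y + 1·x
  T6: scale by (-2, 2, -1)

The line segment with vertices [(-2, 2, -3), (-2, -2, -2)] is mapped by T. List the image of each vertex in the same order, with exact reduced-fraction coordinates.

T1 translate by (1, -5, -4): (-2, 2, -3) → (-1, -3, -7); (-2, -2, -2) → (-1, -7, -6)
T2 rotate right-handed about the y-axis with cos θ = -12/13, sin θ = 5/13: (-1, -3, -7) → (-23/13, -3, 89/13); (-1, -7, -6) → (-18/13, -7, 77/13)
T3 reflect across z = 0: (-23/13, -3, 89/13) → (-23/13, -3, -89/13); (-18/13, -7, 77/13) → (-18/13, -7, -77/13)
T4 shear: z ← z + 2·y: (-23/13, -3, -89/13) → (-23/13, -3, -167/13); (-18/13, -7, -77/13) → (-18/13, -7, -259/13)
T5 shear: y ← y + 1·x: (-23/13, -3, -167/13) → (-23/13, -62/13, -167/13); (-18/13, -7, -259/13) → (-18/13, -109/13, -259/13)
T6 scale by (-2, 2, -1): (-23/13, -62/13, -167/13) → (46/13, -124/13, 167/13); (-18/13, -109/13, -259/13) → (36/13, -218/13, 259/13)

image vertices: (46/13, -124/13, 167/13), (36/13, -218/13, 259/13)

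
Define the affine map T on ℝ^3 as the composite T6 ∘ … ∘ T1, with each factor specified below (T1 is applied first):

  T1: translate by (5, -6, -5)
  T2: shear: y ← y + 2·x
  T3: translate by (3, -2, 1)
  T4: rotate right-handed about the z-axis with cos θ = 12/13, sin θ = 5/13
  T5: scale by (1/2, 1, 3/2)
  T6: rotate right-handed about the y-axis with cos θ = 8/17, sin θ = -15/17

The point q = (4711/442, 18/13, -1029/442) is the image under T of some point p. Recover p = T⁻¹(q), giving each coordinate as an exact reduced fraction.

T1 = [1 0 0 5; 0 1 0 -6; 0 0 1 -5; 0 0 0 1]
T2·T1 = [1 0 0 5; 2 1 0 4; 0 0 1 -5; 0 0 0 1]
T3·…·T1 = [1 0 0 8; 2 1 0 2; 0 0 1 -4; 0 0 0 1]
T4·…·T1 = [2/13 -5/13 0 86/13; 29/13 12/13 0 64/13; 0 0 1 -4; 0 0 0 1]
T5·…·T1 = [1/13 -5/26 0 43/13; 29/13 12/13 0 64/13; 0 0 3/2 -6; 0 0 0 1]
T6·…·T1 = [8/221 -20/221 -45/34 1514/221; 29/13 12/13 0 64/13; 15/221 -75/442 12/17 21/221; 0 0 0 1]
det M = 3/4; M⁻¹ = [192/221 5/13 360/221 -8; -464/221 2/13 -870/221 14; -10/17 0 16/51 4; 0 0 0 1]
M⁻¹ · (4711/442, 18/13, -1029/442)ᵀ = (-2, 1, -3)ᵀ

p = (-2, 1, -3)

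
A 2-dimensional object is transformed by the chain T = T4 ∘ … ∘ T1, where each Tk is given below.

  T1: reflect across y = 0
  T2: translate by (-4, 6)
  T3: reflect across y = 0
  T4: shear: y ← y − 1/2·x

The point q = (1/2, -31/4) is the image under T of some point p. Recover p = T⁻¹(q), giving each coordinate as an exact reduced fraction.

T1 = [1 0 0; 0 -1 0; 0 0 1]
T2·T1 = [1 0 -4; 0 -1 6; 0 0 1]
T3·…·T1 = [1 0 -4; 0 1 -6; 0 0 1]
T4·…·T1 = [1 0 -4; -1/2 1 -4; 0 0 1]
det M = 1; M⁻¹ = [1 0 4; 1/2 1 6; 0 0 1]
M⁻¹ · (1/2, -31/4)ᵀ = (9/2, -3/2)ᵀ

p = (9/2, -3/2)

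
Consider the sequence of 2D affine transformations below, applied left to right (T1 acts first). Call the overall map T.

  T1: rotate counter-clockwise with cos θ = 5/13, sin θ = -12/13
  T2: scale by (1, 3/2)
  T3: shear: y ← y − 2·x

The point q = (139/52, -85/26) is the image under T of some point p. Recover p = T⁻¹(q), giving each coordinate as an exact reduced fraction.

T1 = [5/13 12/13 0; -12/13 5/13 0; 0 0 1]
T2·T1 = [5/13 12/13 0; -18/13 15/26 0; 0 0 1]
T3·…·T1 = [5/13 12/13 0; -28/13 -33/26 0; 0 0 1]
det M = 3/2; M⁻¹ = [-11/13 -8/13 0; 56/39 10/39 0; 0 0 1]
M⁻¹ · (139/52, -85/26)ᵀ = (-1/4, 3)ᵀ

p = (-1/4, 3)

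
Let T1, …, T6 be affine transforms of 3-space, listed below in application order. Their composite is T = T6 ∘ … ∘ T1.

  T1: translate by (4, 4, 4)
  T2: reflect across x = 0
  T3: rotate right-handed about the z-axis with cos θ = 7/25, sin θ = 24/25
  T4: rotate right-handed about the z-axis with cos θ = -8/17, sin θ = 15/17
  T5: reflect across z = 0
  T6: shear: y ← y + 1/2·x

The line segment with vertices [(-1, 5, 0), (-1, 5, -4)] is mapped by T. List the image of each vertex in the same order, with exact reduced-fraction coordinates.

T1 translate by (4, 4, 4): (-1, 5, 0) → (3, 9, 4); (-1, 5, -4) → (3, 9, 0)
T2 reflect across x = 0: (3, 9, 4) → (-3, 9, 4); (3, 9, 0) → (-3, 9, 0)
T3 rotate right-handed about the z-axis with cos θ = 7/25, sin θ = 24/25: (-3, 9, 4) → (-237/25, -9/25, 4); (-3, 9, 0) → (-237/25, -9/25, 0)
T4 rotate right-handed about the z-axis with cos θ = -8/17, sin θ = 15/17: (-237/25, -9/25, 4) → (2031/425, -3483/425, 4); (-237/25, -9/25, 0) → (2031/425, -3483/425, 0)
T5 reflect across z = 0: (2031/425, -3483/425, 4) → (2031/425, -3483/425, -4); (2031/425, -3483/425, 0) → (2031/425, -3483/425, 0)
T6 shear: y ← y + 1/2·x: (2031/425, -3483/425, -4) → (2031/425, -987/170, -4); (2031/425, -3483/425, 0) → (2031/425, -987/170, 0)

image vertices: (2031/425, -987/170, -4), (2031/425, -987/170, 0)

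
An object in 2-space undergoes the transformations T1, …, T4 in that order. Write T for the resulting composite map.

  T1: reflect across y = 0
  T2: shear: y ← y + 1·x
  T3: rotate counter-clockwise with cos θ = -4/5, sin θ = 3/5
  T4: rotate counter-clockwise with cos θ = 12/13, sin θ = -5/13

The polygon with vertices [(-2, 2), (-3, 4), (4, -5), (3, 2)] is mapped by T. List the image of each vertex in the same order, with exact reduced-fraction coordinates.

image vertices: (58/13, 4/13), (491/65, 63/65), (-636/65, -73/65), (-31/13, 27/13)

T1 reflect across y = 0: (-2, 2) → (-2, -2); (-3, 4) → (-3, -4); (4, -5) → (4, 5); (3, 2) → (3, -2)
T2 shear: y ← y + 1·x: (-2, -2) → (-2, -4); (-3, -4) → (-3, -7); (4, 5) → (4, 9); (3, -2) → (3, 1)
T3 rotate counter-clockwise with cos θ = -4/5, sin θ = 3/5: (-2, -4) → (4, 2); (-3, -7) → (33/5, 19/5); (4, 9) → (-43/5, -24/5); (3, 1) → (-3, 1)
T4 rotate counter-clockwise with cos θ = 12/13, sin θ = -5/13: (4, 2) → (58/13, 4/13); (33/5, 19/5) → (491/65, 63/65); (-43/5, -24/5) → (-636/65, -73/65); (-3, 1) → (-31/13, 27/13)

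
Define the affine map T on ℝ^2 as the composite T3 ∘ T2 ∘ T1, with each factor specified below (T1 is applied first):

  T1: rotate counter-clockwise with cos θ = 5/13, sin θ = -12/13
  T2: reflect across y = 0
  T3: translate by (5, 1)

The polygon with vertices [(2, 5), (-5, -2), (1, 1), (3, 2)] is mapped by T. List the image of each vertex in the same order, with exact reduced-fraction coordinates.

T1 rotate counter-clockwise with cos θ = 5/13, sin θ = -12/13: (2, 5) → (70/13, 1/13); (-5, -2) → (-49/13, 50/13); (1, 1) → (17/13, -7/13); (3, 2) → (3, -2)
T2 reflect across y = 0: (70/13, 1/13) → (70/13, -1/13); (-49/13, 50/13) → (-49/13, -50/13); (17/13, -7/13) → (17/13, 7/13); (3, -2) → (3, 2)
T3 translate by (5, 1): (70/13, -1/13) → (135/13, 12/13); (-49/13, -50/13) → (16/13, -37/13); (17/13, 7/13) → (82/13, 20/13); (3, 2) → (8, 3)

image vertices: (135/13, 12/13), (16/13, -37/13), (82/13, 20/13), (8, 3)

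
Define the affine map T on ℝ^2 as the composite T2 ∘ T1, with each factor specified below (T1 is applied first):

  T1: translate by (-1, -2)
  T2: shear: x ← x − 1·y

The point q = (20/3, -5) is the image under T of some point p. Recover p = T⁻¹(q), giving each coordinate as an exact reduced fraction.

T1 = [1 0 -1; 0 1 -2; 0 0 1]
T2·T1 = [1 -1 1; 0 1 -2; 0 0 1]
det M = 1; M⁻¹ = [1 1 1; 0 1 2; 0 0 1]
M⁻¹ · (20/3, -5)ᵀ = (8/3, -3)ᵀ

p = (8/3, -3)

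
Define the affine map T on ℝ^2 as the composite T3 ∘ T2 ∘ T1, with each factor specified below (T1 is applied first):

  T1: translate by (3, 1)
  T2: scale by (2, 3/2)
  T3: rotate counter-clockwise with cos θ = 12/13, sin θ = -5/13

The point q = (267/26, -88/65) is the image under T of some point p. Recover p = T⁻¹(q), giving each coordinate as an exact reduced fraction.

p = (2, 4/5)

T1 = [1 0 3; 0 1 1; 0 0 1]
T2·T1 = [2 0 6; 0 3/2 3/2; 0 0 1]
T3·…·T1 = [24/13 15/26 159/26; -10/13 18/13 -12/13; 0 0 1]
det M = 3; M⁻¹ = [6/13 -5/26 -3; 10/39 8/13 -1; 0 0 1]
M⁻¹ · (267/26, -88/65)ᵀ = (2, 4/5)ᵀ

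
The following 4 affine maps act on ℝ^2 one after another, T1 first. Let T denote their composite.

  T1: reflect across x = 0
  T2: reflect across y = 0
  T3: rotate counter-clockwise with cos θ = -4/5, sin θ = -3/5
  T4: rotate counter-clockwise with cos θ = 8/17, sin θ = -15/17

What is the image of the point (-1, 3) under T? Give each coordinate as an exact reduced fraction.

T(p) = (31/85, 267/85)

T1 reflect across x = 0: (-1, 3) → (1, 3)
T2 reflect across y = 0: (1, 3) → (1, -3)
T3 rotate counter-clockwise with cos θ = -4/5, sin θ = -3/5: (1, -3) → (-13/5, 9/5)
T4 rotate counter-clockwise with cos θ = 8/17, sin θ = -15/17: (-13/5, 9/5) → (31/85, 267/85)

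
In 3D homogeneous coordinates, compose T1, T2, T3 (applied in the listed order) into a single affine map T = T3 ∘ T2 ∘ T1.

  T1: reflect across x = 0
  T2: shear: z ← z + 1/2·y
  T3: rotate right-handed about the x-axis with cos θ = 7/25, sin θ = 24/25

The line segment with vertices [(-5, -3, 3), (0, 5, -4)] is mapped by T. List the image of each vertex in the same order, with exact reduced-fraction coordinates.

image vertices: (5, -57/25, -123/50), (0, 71/25, 219/50)

T1 reflect across x = 0: (-5, -3, 3) → (5, -3, 3); (0, 5, -4) → (0, 5, -4)
T2 shear: z ← z + 1/2·y: (5, -3, 3) → (5, -3, 3/2); (0, 5, -4) → (0, 5, -3/2)
T3 rotate right-handed about the x-axis with cos θ = 7/25, sin θ = 24/25: (5, -3, 3/2) → (5, -57/25, -123/50); (0, 5, -3/2) → (0, 71/25, 219/50)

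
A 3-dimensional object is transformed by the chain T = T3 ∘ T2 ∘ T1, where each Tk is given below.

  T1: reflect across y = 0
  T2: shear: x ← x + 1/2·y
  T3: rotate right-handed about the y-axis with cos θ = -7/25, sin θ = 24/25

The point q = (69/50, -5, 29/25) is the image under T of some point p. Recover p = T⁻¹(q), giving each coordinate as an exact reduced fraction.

T1 = [1 0 0 0; 0 -1 0 0; 0 0 1 0; 0 0 0 1]
T2·T1 = [1 -1/2 0 0; 0 -1 0 0; 0 0 1 0; 0 0 0 1]
T3·…·T1 = [-7/25 7/50 24/25 0; 0 -1 0 0; -24/25 12/25 -7/25 0; 0 0 0 1]
det M = -1; M⁻¹ = [-7/25 -1/2 -24/25 0; 0 -1 0 0; 24/25 0 -7/25 0; 0 0 0 1]
M⁻¹ · (69/50, -5, 29/25)ᵀ = (1, 5, 1)ᵀ

p = (1, 5, 1)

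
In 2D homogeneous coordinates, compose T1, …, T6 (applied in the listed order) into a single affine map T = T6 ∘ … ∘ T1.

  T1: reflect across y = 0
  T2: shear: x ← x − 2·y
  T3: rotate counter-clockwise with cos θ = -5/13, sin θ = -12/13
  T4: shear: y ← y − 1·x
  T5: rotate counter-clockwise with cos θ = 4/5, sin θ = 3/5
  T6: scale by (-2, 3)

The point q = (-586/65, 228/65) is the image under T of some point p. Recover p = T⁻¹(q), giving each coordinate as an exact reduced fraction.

p = (2, -3)

T1 = [1 0 0; 0 -1 0; 0 0 1]
T2·T1 = [1 2 0; 0 -1 0; 0 0 1]
T3·…·T1 = [-5/13 -22/13 0; -12/13 -19/13 0; 0 0 1]
T4·…·T1 = [-5/13 -22/13 0; -7/13 3/13 0; 0 0 1]
T5·…·T1 = [1/65 -97/65 0; -43/65 -54/65 0; 0 0 1]
T6·…·T1 = [-2/65 194/65 0; -129/65 -162/65 0; 0 0 1]
det M = 6; M⁻¹ = [-27/65 -97/195 0; 43/130 -1/195 0; 0 0 1]
M⁻¹ · (-586/65, 228/65)ᵀ = (2, -3)ᵀ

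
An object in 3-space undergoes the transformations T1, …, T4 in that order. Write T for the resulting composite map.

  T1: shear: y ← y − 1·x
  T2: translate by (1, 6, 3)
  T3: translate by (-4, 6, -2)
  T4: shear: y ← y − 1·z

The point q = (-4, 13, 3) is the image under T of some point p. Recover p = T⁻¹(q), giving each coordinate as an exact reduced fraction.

T1 = [1 0 0 0; -1 1 0 0; 0 0 1 0; 0 0 0 1]
T2·T1 = [1 0 0 1; -1 1 0 6; 0 0 1 3; 0 0 0 1]
T3·…·T1 = [1 0 0 -3; -1 1 0 12; 0 0 1 1; 0 0 0 1]
T4·…·T1 = [1 0 0 -3; -1 1 -1 11; 0 0 1 1; 0 0 0 1]
det M = 1; M⁻¹ = [1 0 0 3; 1 1 1 -9; 0 0 1 -1; 0 0 0 1]
M⁻¹ · (-4, 13, 3)ᵀ = (-1, 3, 2)ᵀ

p = (-1, 3, 2)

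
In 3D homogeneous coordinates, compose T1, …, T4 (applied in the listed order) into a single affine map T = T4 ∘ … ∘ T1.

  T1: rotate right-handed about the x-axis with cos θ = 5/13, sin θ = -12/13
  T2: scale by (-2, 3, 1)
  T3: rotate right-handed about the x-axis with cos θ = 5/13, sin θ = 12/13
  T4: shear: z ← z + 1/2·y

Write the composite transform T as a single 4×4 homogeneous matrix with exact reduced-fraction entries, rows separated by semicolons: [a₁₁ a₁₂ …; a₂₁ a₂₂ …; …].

T = [-2 0 0 0; 0 219/169 120/169 0; 0 459/338 517/169 0; 0 0 0 1]

T1 = [1 0 0 0; 0 5/13 12/13 0; 0 -12/13 5/13 0; 0 0 0 1]
T2·T1 = [-2 0 0 0; 0 15/13 36/13 0; 0 -12/13 5/13 0; 0 0 0 1]
T3·…·T1 = [-2 0 0 0; 0 219/169 120/169 0; 0 120/169 457/169 0; 0 0 0 1]
T4·…·T1 = [-2 0 0 0; 0 219/169 120/169 0; 0 459/338 517/169 0; 0 0 0 1]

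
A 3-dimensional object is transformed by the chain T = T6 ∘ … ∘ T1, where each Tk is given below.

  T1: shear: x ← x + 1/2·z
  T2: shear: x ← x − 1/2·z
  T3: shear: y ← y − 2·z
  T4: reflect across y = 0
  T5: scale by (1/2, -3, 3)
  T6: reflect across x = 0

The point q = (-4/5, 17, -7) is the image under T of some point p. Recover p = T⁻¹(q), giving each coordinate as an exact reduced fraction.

T1 = [1 0 1/2 0; 0 1 0 0; 0 0 1 0; 0 0 0 1]
T2·T1 = [1 0 0 0; 0 1 0 0; 0 0 1 0; 0 0 0 1]
T3·…·T1 = [1 0 0 0; 0 1 -2 0; 0 0 1 0; 0 0 0 1]
T4·…·T1 = [1 0 0 0; 0 -1 2 0; 0 0 1 0; 0 0 0 1]
T5·…·T1 = [1/2 0 0 0; 0 3 -6 0; 0 0 3 0; 0 0 0 1]
T6·…·T1 = [-1/2 0 0 0; 0 3 -6 0; 0 0 3 0; 0 0 0 1]
det M = -9/2; M⁻¹ = [-2 0 0 0; 0 1/3 2/3 0; 0 0 1/3 0; 0 0 0 1]
M⁻¹ · (-4/5, 17, -7)ᵀ = (8/5, 1, -7/3)ᵀ

p = (8/5, 1, -7/3)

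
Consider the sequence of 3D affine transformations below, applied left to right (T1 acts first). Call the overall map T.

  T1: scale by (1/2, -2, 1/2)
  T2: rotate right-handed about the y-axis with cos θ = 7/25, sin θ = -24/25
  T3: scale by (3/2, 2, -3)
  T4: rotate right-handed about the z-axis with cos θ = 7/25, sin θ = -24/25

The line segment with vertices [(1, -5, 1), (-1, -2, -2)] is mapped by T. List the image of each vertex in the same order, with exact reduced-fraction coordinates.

T1 scale by (1/2, -2, 1/2): (1, -5, 1) → (1/2, 10, 1/2); (-1, -2, -2) → (-1/2, 4, -1)
T2 rotate right-handed about the y-axis with cos θ = 7/25, sin θ = -24/25: (1/2, 10, 1/2) → (-17/50, 10, 31/50); (-1/2, 4, -1) → (41/50, 4, -19/25)
T3 scale by (3/2, 2, -3): (-17/50, 10, 31/50) → (-51/100, 20, -93/50); (41/50, 4, -19/25) → (123/100, 8, 57/25)
T4 rotate right-handed about the z-axis with cos θ = 7/25, sin θ = -24/25: (-51/100, 20, -93/50) → (47643/2500, 3806/625, -93/50); (123/100, 8, 57/25) → (20061/2500, 662/625, 57/25)

image vertices: (47643/2500, 3806/625, -93/50), (20061/2500, 662/625, 57/25)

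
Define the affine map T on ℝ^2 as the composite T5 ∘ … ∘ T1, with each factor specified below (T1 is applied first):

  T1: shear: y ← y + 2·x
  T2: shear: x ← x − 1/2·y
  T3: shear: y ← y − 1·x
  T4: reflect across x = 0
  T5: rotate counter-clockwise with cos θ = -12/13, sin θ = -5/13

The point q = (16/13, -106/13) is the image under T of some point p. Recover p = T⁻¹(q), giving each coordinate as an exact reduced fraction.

T1 = [1 0 0; 2 1 0; 0 0 1]
T2·T1 = [0 -1/2 0; 2 1 0; 0 0 1]
T3·…·T1 = [0 -1/2 0; 2 3/2 0; 0 0 1]
T4·…·T1 = [0 1/2 0; 2 3/2 0; 0 0 1]
T5·…·T1 = [10/13 3/26 0; -24/13 -41/26 0; 0 0 1]
det M = -1; M⁻¹ = [41/26 3/26 0; -24/13 -10/13 0; 0 0 1]
M⁻¹ · (16/13, -106/13)ᵀ = (1, 4)ᵀ

p = (1, 4)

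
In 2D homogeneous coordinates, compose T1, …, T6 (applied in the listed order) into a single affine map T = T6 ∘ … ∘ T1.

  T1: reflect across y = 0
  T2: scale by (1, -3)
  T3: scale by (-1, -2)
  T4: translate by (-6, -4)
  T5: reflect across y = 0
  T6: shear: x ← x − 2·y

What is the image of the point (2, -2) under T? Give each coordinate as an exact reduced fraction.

T1 reflect across y = 0: (2, -2) → (2, 2)
T2 scale by (1, -3): (2, 2) → (2, -6)
T3 scale by (-1, -2): (2, -6) → (-2, 12)
T4 translate by (-6, -4): (-2, 12) → (-8, 8)
T5 reflect across y = 0: (-8, 8) → (-8, -8)
T6 shear: x ← x − 2·y: (-8, -8) → (8, -8)

T(p) = (8, -8)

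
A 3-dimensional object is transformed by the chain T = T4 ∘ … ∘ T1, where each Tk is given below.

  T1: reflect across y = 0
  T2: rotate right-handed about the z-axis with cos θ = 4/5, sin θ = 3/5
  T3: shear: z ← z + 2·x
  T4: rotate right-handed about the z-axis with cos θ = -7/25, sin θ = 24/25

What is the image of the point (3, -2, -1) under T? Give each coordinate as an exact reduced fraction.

T(p) = (-18/5, 1/5, 7/5)

T1 reflect across y = 0: (3, -2, -1) → (3, 2, -1)
T2 rotate right-handed about the z-axis with cos θ = 4/5, sin θ = 3/5: (3, 2, -1) → (6/5, 17/5, -1)
T3 shear: z ← z + 2·x: (6/5, 17/5, -1) → (6/5, 17/5, 7/5)
T4 rotate right-handed about the z-axis with cos θ = -7/25, sin θ = 24/25: (6/5, 17/5, 7/5) → (-18/5, 1/5, 7/5)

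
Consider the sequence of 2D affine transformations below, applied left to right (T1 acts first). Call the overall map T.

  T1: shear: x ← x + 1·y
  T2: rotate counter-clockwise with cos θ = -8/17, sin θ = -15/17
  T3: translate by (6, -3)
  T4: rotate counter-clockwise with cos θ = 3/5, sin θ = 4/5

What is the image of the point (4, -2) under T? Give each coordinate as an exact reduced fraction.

T1 shear: x ← x + 1·y: (4, -2) → (2, -2)
T2 rotate counter-clockwise with cos θ = -8/17, sin θ = -15/17: (2, -2) → (-46/17, -14/17)
T3 translate by (6, -3): (-46/17, -14/17) → (56/17, -65/17)
T4 rotate counter-clockwise with cos θ = 3/5, sin θ = 4/5: (56/17, -65/17) → (428/85, 29/85)

T(p) = (428/85, 29/85)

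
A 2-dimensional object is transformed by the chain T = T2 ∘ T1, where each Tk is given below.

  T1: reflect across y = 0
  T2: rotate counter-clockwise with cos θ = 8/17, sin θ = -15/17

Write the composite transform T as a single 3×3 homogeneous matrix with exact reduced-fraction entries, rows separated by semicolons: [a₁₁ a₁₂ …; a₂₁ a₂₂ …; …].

T = [8/17 -15/17 0; -15/17 -8/17 0; 0 0 1]

T1 = [1 0 0; 0 -1 0; 0 0 1]
T2·T1 = [8/17 -15/17 0; -15/17 -8/17 0; 0 0 1]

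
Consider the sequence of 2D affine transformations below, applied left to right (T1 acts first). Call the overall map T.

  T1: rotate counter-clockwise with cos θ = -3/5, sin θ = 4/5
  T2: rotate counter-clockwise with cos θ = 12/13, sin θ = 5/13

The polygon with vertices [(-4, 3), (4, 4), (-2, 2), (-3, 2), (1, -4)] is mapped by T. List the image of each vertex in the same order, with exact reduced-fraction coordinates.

image vertices: (25/13, -60/13), (-356/65, -92/65), (46/65, -178/65), (102/65, -211/65), (76/65, 257/65)

T1 rotate counter-clockwise with cos θ = -3/5, sin θ = 4/5: (-4, 3) → (0, -5); (4, 4) → (-28/5, 4/5); (-2, 2) → (-2/5, -14/5); (-3, 2) → (1/5, -18/5); (1, -4) → (13/5, 16/5)
T2 rotate counter-clockwise with cos θ = 12/13, sin θ = 5/13: (0, -5) → (25/13, -60/13); (-28/5, 4/5) → (-356/65, -92/65); (-2/5, -14/5) → (46/65, -178/65); (1/5, -18/5) → (102/65, -211/65); (13/5, 16/5) → (76/65, 257/65)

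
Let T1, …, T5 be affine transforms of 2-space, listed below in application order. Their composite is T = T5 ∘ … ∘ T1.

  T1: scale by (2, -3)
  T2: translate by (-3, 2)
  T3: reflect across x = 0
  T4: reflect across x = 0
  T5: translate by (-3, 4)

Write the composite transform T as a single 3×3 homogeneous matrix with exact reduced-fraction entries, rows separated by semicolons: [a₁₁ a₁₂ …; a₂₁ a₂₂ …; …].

T = [2 0 -6; 0 -3 6; 0 0 1]

T1 = [2 0 0; 0 -3 0; 0 0 1]
T2·T1 = [2 0 -3; 0 -3 2; 0 0 1]
T3·…·T1 = [-2 0 3; 0 -3 2; 0 0 1]
T4·…·T1 = [2 0 -3; 0 -3 2; 0 0 1]
T5·…·T1 = [2 0 -6; 0 -3 6; 0 0 1]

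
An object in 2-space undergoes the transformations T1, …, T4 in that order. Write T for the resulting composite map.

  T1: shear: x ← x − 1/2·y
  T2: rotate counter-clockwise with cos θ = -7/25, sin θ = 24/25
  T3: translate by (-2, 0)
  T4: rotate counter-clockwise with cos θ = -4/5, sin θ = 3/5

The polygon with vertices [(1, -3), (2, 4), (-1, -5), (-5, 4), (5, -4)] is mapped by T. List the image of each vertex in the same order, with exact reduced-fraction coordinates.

T1 shear: x ← x − 1/2·y: (1, -3) → (5/2, -3); (2, 4) → (0, 4); (-1, -5) → (3/2, -5); (-5, 4) → (-7, 4); (5, -4) → (7, -4)
T2 rotate counter-clockwise with cos θ = -7/25, sin θ = 24/25: (5/2, -3) → (109/50, 81/25); (0, 4) → (-96/25, -28/25); (3/2, -5) → (219/50, 71/25); (-7, 4) → (-47/25, -196/25); (7, -4) → (47/25, 196/25)
T3 translate by (-2, 0): (109/50, 81/25) → (9/50, 81/25); (-96/25, -28/25) → (-146/25, -28/25); (219/50, 71/25) → (119/50, 71/25); (-47/25, -196/25) → (-97/25, -196/25); (47/25, 196/25) → (-3/25, 196/25)
T4 rotate counter-clockwise with cos θ = -4/5, sin θ = 3/5: (9/50, 81/25) → (-261/125, -621/250); (-146/25, -28/25) → (668/125, -326/125); (119/50, 71/25) → (-451/125, -211/250); (-97/25, -196/25) → (976/125, 493/125); (-3/25, 196/25) → (-576/125, -793/125)

image vertices: (-261/125, -621/250), (668/125, -326/125), (-451/125, -211/250), (976/125, 493/125), (-576/125, -793/125)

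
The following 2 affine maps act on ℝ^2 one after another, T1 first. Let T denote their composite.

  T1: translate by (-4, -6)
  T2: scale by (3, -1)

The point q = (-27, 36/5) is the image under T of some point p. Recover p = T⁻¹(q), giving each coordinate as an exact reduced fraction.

p = (-5, -6/5)

T1 = [1 0 -4; 0 1 -6; 0 0 1]
T2·T1 = [3 0 -12; 0 -1 6; 0 0 1]
det M = -3; M⁻¹ = [1/3 0 4; 0 -1 6; 0 0 1]
M⁻¹ · (-27, 36/5)ᵀ = (-5, -6/5)ᵀ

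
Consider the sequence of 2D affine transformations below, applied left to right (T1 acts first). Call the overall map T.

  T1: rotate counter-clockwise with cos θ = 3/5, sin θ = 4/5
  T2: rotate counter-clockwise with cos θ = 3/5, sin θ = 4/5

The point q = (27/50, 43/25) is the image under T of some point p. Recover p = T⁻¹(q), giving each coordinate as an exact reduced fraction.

T1 = [3/5 -4/5 0; 4/5 3/5 0; 0 0 1]
T2·T1 = [-7/25 -24/25 0; 24/25 -7/25 0; 0 0 1]
det M = 1; M⁻¹ = [-7/25 24/25 0; -24/25 -7/25 0; 0 0 1]
M⁻¹ · (27/50, 43/25)ᵀ = (3/2, -1)ᵀ

p = (3/2, -1)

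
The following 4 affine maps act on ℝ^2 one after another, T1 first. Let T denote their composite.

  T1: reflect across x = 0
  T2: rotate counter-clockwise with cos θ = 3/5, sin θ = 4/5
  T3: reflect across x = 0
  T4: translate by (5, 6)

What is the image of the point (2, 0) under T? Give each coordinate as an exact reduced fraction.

T1 reflect across x = 0: (2, 0) → (-2, 0)
T2 rotate counter-clockwise with cos θ = 3/5, sin θ = 4/5: (-2, 0) → (-6/5, -8/5)
T3 reflect across x = 0: (-6/5, -8/5) → (6/5, -8/5)
T4 translate by (5, 6): (6/5, -8/5) → (31/5, 22/5)

T(p) = (31/5, 22/5)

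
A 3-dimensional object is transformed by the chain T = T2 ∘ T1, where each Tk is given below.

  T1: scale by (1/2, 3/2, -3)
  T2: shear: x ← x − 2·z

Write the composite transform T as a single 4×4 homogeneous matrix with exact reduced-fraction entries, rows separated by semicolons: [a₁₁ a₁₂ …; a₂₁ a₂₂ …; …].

T = [1/2 0 6 0; 0 3/2 0 0; 0 0 -3 0; 0 0 0 1]

T1 = [1/2 0 0 0; 0 3/2 0 0; 0 0 -3 0; 0 0 0 1]
T2·T1 = [1/2 0 6 0; 0 3/2 0 0; 0 0 -3 0; 0 0 0 1]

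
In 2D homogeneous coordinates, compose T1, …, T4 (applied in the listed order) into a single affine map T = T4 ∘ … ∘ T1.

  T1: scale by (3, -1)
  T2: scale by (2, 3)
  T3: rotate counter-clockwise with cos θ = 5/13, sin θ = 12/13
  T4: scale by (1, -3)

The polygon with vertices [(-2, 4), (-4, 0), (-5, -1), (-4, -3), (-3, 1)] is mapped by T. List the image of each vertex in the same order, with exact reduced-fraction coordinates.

T1 scale by (3, -1): (-2, 4) → (-6, -4); (-4, 0) → (-12, 0); (-5, -1) → (-15, 1); (-4, -3) → (-12, 3); (-3, 1) → (-9, -1)
T2 scale by (2, 3): (-6, -4) → (-12, -12); (-12, 0) → (-24, 0); (-15, 1) → (-30, 3); (-12, 3) → (-24, 9); (-9, -1) → (-18, -3)
T3 rotate counter-clockwise with cos θ = 5/13, sin θ = 12/13: (-12, -12) → (84/13, -204/13); (-24, 0) → (-120/13, -288/13); (-30, 3) → (-186/13, -345/13); (-24, 9) → (-228/13, -243/13); (-18, -3) → (-54/13, -231/13)
T4 scale by (1, -3): (84/13, -204/13) → (84/13, 612/13); (-120/13, -288/13) → (-120/13, 864/13); (-186/13, -345/13) → (-186/13, 1035/13); (-228/13, -243/13) → (-228/13, 729/13); (-54/13, -231/13) → (-54/13, 693/13)

image vertices: (84/13, 612/13), (-120/13, 864/13), (-186/13, 1035/13), (-228/13, 729/13), (-54/13, 693/13)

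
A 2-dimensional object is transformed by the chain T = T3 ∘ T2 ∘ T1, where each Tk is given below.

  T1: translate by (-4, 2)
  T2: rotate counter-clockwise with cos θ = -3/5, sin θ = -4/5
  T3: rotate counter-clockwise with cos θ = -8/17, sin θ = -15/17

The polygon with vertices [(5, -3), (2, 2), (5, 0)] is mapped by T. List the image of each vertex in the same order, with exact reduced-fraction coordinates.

image vertices: (41/85, 113/85), (-236/85, -298/85), (-38/17, 1/17)

T1 translate by (-4, 2): (5, -3) → (1, -1); (2, 2) → (-2, 4); (5, 0) → (1, 2)
T2 rotate counter-clockwise with cos θ = -3/5, sin θ = -4/5: (1, -1) → (-7/5, -1/5); (-2, 4) → (22/5, -4/5); (1, 2) → (1, -2)
T3 rotate counter-clockwise with cos θ = -8/17, sin θ = -15/17: (-7/5, -1/5) → (41/85, 113/85); (22/5, -4/5) → (-236/85, -298/85); (1, -2) → (-38/17, 1/17)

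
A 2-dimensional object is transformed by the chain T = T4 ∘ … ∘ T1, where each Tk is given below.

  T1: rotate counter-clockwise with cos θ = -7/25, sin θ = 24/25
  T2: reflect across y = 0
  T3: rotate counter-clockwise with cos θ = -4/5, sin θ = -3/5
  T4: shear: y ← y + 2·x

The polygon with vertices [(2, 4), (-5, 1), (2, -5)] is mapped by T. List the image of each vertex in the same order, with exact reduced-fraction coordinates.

image vertices: (76/25, 234/25), (337/125, 133/125), (-673/125, -1332/125)

T1 rotate counter-clockwise with cos θ = -7/25, sin θ = 24/25: (2, 4) → (-22/5, 4/5); (-5, 1) → (11/25, -127/25); (2, -5) → (106/25, 83/25)
T2 reflect across y = 0: (-22/5, 4/5) → (-22/5, -4/5); (11/25, -127/25) → (11/25, 127/25); (106/25, 83/25) → (106/25, -83/25)
T3 rotate counter-clockwise with cos θ = -4/5, sin θ = -3/5: (-22/5, -4/5) → (76/25, 82/25); (11/25, 127/25) → (337/125, -541/125); (106/25, -83/25) → (-673/125, 14/125)
T4 shear: y ← y + 2·x: (76/25, 82/25) → (76/25, 234/25); (337/125, -541/125) → (337/125, 133/125); (-673/125, 14/125) → (-673/125, -1332/125)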